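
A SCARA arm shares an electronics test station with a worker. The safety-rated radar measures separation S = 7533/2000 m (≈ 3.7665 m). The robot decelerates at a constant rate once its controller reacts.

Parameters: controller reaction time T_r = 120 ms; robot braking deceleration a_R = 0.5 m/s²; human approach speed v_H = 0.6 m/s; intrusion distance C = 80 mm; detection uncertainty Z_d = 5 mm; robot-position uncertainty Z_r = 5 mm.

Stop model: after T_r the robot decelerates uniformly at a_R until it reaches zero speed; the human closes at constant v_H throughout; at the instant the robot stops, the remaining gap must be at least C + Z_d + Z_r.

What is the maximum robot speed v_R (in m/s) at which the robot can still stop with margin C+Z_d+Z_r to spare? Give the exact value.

v_R_max = 27/20 m/s = 1.3500 m/s

quadratic (1)·v² + (33/25)·v + (-7209/2000) = 0
  disc = (33/25)² − 4·(1)·(-7209/2000) = 40401/2500 ; √disc = 201/50
  v_R = (−(33/25) + 201/50) / (2·(1)) = 27/20 m/s
check:
stop time T_s = (27/20)/(1/2) = 2.7000 s
robot covers v_R·T_r = 1.3500·0.1200 = 0.1620 m before braking
braking distance = 1.3500²/(2·0.5000) = 1.8225 m
person approaches 0.6000·(0.1200+2.7000) = 1.6920 m
C+Z_d+Z_r = 0.0800+0.0050+0.0050 = 0.0900 m
sum ≈ 0.1620+1.8225+1.6920+0.0900 ≈ 3.7665 m = S ✓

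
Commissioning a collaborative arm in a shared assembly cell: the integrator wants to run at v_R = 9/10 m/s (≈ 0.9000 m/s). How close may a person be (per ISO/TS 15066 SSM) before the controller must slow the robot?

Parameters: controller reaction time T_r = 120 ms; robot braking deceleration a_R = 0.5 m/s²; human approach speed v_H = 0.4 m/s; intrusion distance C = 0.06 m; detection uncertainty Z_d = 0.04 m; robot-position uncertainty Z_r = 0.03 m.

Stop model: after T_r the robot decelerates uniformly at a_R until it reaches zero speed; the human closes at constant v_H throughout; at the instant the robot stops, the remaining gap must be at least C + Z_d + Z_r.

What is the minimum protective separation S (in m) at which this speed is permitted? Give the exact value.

S_min = 227/125 m = 1.8160 m

braking lasts T_s = (9/10)/(1/2) = 1.8000 s
reaction-phase robot travel = 0.9000·0.1200 = 0.1080 m
braking distance = 0.9000²/(2·0.5000) = 0.8100 m
human over T_r+T_s: 0.4000·(0.1200+1.8000) = 0.7680 m
C+Z_d+Z_r = 0.0600+0.0400+0.0300 = 0.1300 m
S_min ≈ 0.1080+0.8100+0.7680+0.1300  ⇒  S_min = 227/125 m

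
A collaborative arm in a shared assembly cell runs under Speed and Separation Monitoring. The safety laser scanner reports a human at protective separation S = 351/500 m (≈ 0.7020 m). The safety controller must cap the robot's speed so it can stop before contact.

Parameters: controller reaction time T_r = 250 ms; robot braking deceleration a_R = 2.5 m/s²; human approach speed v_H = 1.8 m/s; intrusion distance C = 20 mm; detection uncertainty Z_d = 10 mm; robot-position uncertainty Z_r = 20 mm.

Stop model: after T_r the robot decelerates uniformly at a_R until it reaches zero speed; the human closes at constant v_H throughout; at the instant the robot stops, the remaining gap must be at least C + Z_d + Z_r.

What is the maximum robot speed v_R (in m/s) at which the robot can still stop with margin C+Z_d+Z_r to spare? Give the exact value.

at the boundary: (1/5)·v² + (97/100)·v + (-101/500) = 0
  disc = (97/100)² − 4·(1/5)·(-101/500) = 441/400 ; √disc = 21/20
  v_R = (−(97/100) + 21/20) / (2·(1/5)) = 1/5 m/s
check:
braking lasts T_s = (1/5)/(5/2) = 0.0800 s
robot in T_r: 0.2000·0.2500 = 0.0500 m
braking distance = 0.2000²/(2·2.5000) = 0.0080 m
human closes 1.8000·0.3300 = 0.5940 m
margins: 0.0200+0.0100+0.0200 = 0.0500 m
sum ≈ 0.0500+0.0080+0.5940+0.0500 ≈ 0.7020 m = S ✓

v_R_max = 1/5 m/s = 0.2000 m/s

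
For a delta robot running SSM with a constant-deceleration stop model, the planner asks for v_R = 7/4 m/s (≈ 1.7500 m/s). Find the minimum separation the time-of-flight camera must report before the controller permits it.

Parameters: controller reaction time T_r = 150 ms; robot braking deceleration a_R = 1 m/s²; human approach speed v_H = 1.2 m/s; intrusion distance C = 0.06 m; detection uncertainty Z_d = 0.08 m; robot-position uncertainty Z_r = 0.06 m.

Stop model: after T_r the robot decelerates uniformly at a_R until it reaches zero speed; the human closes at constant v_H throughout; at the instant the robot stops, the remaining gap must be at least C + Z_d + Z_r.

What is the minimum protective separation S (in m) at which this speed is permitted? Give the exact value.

braking lasts T_s = (7/4)/1 = 1.7500 s
robot in T_r: 1.7500·0.1500 = 0.2625 m
robot covers 1.7500·1.7500 − ½·1.0000·1.7500² = 1.5312 m while stopping
person approaches 1.2000·(0.1500+1.7500) = 2.2800 m
C+Z_d+Z_r = 0.0600+0.0800+0.0600 = 0.2000 m
S_min ≈ 0.2625+1.5312+2.2800+0.2000  ⇒  S_min = 3419/800 m

S_min = 3419/800 m = 4.2737 m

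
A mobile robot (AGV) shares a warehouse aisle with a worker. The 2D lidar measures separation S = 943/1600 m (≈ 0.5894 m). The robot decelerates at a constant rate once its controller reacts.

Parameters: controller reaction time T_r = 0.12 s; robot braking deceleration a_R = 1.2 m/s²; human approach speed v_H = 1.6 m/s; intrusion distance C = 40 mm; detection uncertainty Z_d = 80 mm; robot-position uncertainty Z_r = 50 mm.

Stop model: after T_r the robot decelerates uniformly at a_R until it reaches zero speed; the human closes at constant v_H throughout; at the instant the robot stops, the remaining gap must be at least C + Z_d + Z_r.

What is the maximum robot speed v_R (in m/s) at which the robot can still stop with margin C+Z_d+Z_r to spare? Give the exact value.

quadratic (5/12)·v² + (109/75)·v + (-1819/8000) = 0
  disc = (109/75)² − 4·(5/12)·(-1819/8000) = 896809/360000 ; √disc = 947/600
  v_R = (−(109/75) + 947/600) / (2·(5/12)) = 3/20 m/s
check:
stop time T_s = (3/20)/(6/5) = 0.1250 s
reaction-phase robot travel = 0.1500·0.1200 = 0.0180 m
robot covers 0.1500·0.1250 − ½·1.2000·0.1250² = 0.0094 m while stopping
human over T_r+T_s: 1.6000·(0.1200+0.1250) = 0.3920 m
residual clearance needed = 0.0400+0.0800+0.0500 = 0.1700 m
sum ≈ 0.0180+0.0094+0.3920+0.1700 ≈ 0.5894 m = S ✓

v_R_max = 3/20 m/s = 0.1500 m/s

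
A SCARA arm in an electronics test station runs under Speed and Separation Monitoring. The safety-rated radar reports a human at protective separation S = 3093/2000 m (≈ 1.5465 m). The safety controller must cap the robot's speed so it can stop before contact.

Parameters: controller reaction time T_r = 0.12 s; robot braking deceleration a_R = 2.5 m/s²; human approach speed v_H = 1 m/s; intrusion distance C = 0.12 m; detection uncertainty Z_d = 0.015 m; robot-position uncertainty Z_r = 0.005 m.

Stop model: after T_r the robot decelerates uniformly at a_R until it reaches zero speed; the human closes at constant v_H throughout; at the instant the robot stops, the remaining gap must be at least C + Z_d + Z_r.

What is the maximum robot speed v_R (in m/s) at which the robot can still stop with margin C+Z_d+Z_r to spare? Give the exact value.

v_R_max = 31/20 m/s = 1.5500 m/s

at the boundary: (1/5)·v² + (13/25)·v + (-2573/2000) = 0
  disc = (13/25)² − 4·(1/5)·(-2573/2000) = 3249/2500 ; √disc = 57/50
  v_R = (−(13/25) + 57/50) / (2·(1/5)) = 31/20 m/s
check:
stop time T_s = (31/20)/(5/2) = 0.6200 s
robot in T_r: 1.5500·0.1200 = 0.1860 m
robot covers 1.5500·0.6200 − ½·2.5000·0.6200² = 0.4805 m while stopping
person approaches 1.0000·(0.1200+0.6200) = 0.7400 m
margins: 0.1200+0.0150+0.0050 = 0.1400 m
sum ≈ 0.1860+0.4805+0.7400+0.1400 ≈ 1.5465 m = S ✓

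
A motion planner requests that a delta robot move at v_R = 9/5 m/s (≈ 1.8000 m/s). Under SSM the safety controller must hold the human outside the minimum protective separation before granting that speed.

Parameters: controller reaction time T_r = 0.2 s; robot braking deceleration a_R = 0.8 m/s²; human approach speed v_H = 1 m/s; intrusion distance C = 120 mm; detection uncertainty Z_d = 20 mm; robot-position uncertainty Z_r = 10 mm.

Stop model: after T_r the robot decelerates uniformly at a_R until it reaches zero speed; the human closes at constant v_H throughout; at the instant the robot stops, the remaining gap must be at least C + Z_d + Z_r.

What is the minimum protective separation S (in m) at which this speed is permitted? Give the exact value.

stop time T_s = (9/5)/(4/5) = 2.2500 s
robot covers v_R·T_r = 1.8000·0.2000 = 0.3600 m before braking
robot under decel: 1.8000²/(2·0.8000) = 2.0250 m
human closes 1.0000·2.4500 = 2.4500 m
C+Z_d+Z_r = 0.1200+0.0200+0.0100 = 0.1500 m
S_min ≈ 0.3600+2.0250+2.4500+0.1500  ⇒  S_min = 997/200 m

S_min = 997/200 m = 4.9850 m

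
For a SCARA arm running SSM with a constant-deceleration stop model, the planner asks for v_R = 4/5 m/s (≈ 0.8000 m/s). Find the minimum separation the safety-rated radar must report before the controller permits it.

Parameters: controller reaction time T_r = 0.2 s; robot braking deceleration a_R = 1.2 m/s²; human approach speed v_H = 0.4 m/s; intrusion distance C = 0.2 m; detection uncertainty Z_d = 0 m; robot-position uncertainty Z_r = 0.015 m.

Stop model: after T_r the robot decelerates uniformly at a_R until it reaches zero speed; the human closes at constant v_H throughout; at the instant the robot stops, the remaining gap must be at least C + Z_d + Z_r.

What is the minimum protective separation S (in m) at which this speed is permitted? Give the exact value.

stop time T_s = (4/5)/(6/5) = 0.6667 s
reaction-phase robot travel = 0.8000·0.2000 = 0.1600 m
braking distance = 0.8000²/(2·1.2000) = 0.2667 m
person approaches 0.4000·(0.2000+0.6667) = 0.3467 m
margins: 0.2000+0.0000+0.0150 = 0.2150 m
S_min ≈ 0.1600+0.2667+0.3467+0.2150  ⇒  S_min = 593/600 m

S_min = 593/600 m = 0.9883 m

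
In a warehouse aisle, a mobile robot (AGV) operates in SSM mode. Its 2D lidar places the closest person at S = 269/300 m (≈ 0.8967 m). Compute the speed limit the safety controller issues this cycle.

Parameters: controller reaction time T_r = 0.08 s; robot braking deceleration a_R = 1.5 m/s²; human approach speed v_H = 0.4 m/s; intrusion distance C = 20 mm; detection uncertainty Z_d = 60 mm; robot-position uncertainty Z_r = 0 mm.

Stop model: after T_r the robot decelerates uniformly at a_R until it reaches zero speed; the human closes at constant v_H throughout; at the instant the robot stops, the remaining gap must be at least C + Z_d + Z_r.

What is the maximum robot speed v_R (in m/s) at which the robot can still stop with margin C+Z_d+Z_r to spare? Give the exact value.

v_R_max = 11/10 m/s = 1.1000 m/s

quadratic (1/3)·v² + (26/75)·v + (-1177/1500) = 0
  disc = (26/75)² − 4·(1/3)·(-1177/1500) = 729/625 ; √disc = 27/25
  v_R = (−(26/75) + 27/25) / (2·(1/3)) = 11/10 m/s
check:
T_s = v_R/a_R = (11/10)/(3/2) = 0.7333 s
robot covers v_R·T_r = 1.1000·0.0800 = 0.0880 m before braking
robot covers 1.1000·0.7333 − ½·1.5000·0.7333² = 0.4033 m while stopping
human closes 0.4000·0.8133 = 0.3253 m
margins: 0.0200+0.0600+0.0000 = 0.0800 m
sum ≈ 0.0880+0.4033+0.3253+0.0800 ≈ 0.8967 m = S ✓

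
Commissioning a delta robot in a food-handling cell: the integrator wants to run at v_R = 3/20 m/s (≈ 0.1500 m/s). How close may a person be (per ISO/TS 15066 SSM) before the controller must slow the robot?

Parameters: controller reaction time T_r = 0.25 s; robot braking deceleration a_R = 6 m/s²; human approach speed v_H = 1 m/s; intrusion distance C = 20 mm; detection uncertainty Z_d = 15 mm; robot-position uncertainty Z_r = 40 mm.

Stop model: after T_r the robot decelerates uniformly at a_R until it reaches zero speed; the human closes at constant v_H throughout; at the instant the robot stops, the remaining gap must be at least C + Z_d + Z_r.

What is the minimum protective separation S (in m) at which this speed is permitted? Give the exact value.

braking lasts T_s = (3/20)/6 = 0.0250 s
reaction-phase robot travel = 0.1500·0.2500 = 0.0375 m
braking distance = 0.1500²/(2·6.0000) = 0.0019 m
human over T_r+T_s: 1.0000·(0.2500+0.0250) = 0.2750 m
C+Z_d+Z_r = 0.0200+0.0150+0.0400 = 0.0750 m
S_min ≈ 0.0375+0.0019+0.2750+0.0750  ⇒  S_min = 623/1600 m

S_min = 623/1600 m = 0.3894 m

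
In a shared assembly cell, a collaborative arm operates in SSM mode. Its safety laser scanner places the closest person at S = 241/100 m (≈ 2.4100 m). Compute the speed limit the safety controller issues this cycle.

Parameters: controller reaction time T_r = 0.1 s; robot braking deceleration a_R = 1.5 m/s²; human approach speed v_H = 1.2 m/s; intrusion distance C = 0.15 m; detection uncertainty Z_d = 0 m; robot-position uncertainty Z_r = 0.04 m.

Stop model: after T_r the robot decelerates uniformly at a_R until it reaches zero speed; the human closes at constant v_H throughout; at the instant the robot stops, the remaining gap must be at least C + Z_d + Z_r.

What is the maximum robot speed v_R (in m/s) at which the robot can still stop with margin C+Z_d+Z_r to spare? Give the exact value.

v_R_max = 3/2 m/s = 1.5000 m/s

quadratic (1/3)·v² + (9/10)·v + (-21/10) = 0
  disc = (9/10)² − 4·(1/3)·(-21/10) = 361/100 ; √disc = 19/10
  v_R = (−(9/10) + 19/10) / (2·(1/3)) = 3/2 m/s
check:
T_s = v_R/a_R = (3/2)/(3/2) = 1.0000 s
robot in T_r: 1.5000·0.1000 = 0.1500 m
robot under decel: 1.5000²/(2·1.5000) = 0.7500 m
human over T_r+T_s: 1.2000·(0.1000+1.0000) = 1.3200 m
margins: 0.1500+0.0000+0.0400 = 0.1900 m
sum ≈ 0.1500+0.7500+1.3200+0.1900 ≈ 2.4100 m = S ✓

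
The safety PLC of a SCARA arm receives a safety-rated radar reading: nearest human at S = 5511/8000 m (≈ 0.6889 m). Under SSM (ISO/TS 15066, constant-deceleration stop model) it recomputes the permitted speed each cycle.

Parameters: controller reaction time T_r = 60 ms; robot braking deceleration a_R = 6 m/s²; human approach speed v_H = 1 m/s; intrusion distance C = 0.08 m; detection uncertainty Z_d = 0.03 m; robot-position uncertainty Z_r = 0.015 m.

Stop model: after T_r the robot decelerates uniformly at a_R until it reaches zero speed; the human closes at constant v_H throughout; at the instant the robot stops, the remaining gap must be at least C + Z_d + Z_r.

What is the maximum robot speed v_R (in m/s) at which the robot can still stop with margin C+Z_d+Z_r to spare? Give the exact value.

collect terms ⇒ (1/12)·v_R² + (17/75)·v_R + (-4031/8000) = 0
  disc = (17/75)² − 4·(1/12)·(-4031/8000) = 78961/360000 ; √disc = 281/600
  v_R = (−(17/75) + 281/600) / (2·(1/12)) = 29/20 m/s
check:
braking lasts T_s = (29/20)/6 = 0.2417 s
robot covers v_R·T_r = 1.4500·0.0600 = 0.0870 m before braking
braking distance = 1.4500²/(2·6.0000) = 0.1752 m
person approaches 1.0000·(0.0600+0.2417) = 0.3017 m
margins: 0.0800+0.0300+0.0150 = 0.1250 m
sum ≈ 0.0870+0.1752+0.3017+0.1250 ≈ 0.6889 m = S ✓

v_R_max = 29/20 m/s = 1.4500 m/s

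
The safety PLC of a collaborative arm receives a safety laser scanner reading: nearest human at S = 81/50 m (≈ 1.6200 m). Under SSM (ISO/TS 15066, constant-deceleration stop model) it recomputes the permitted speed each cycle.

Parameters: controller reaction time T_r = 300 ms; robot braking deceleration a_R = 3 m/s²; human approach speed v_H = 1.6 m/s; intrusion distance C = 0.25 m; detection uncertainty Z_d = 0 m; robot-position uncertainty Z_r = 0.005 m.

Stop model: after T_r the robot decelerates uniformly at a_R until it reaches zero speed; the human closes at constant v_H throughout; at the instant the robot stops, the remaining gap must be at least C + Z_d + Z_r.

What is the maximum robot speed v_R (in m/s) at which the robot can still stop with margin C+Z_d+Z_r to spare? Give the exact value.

v_R_max = 9/10 m/s = 0.9000 m/s

at the boundary: (1/6)·v² + (5/6)·v + (-177/200) = 0
  disc = (5/6)² − 4·(1/6)·(-177/200) = 289/225 ; √disc = 17/15
  v_R = (−(5/6) + 17/15) / (2·(1/6)) = 9/10 m/s
check:
braking lasts T_s = (9/10)/3 = 0.3000 s
reaction-phase robot travel = 0.9000·0.3000 = 0.2700 m
braking distance = 0.9000²/(2·3.0000) = 0.1350 m
person approaches 1.6000·(0.3000+0.3000) = 0.9600 m
residual clearance needed = 0.2500+0.0000+0.0050 = 0.2550 m
sum ≈ 0.2700+0.1350+0.9600+0.2550 ≈ 1.6200 m = S ✓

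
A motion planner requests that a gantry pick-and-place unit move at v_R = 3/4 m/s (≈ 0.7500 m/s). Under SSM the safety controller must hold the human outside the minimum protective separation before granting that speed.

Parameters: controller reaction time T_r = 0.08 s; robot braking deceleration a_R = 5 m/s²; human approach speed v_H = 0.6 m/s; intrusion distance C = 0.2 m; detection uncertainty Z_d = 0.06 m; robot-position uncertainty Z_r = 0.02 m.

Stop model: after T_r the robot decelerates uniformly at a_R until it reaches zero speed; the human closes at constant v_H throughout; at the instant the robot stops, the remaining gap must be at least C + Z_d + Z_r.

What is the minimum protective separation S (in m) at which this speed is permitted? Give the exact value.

S_min = 2137/4000 m = 0.5343 m

T_s = v_R/a_R = (3/4)/5 = 0.1500 s
reaction-phase robot travel = 0.7500·0.0800 = 0.0600 m
braking distance = 0.7500²/(2·5.0000) = 0.0563 m
human closes 0.6000·0.2300 = 0.1380 m
margins: 0.2000+0.0600+0.0200 = 0.2800 m
S_min ≈ 0.0600+0.0563+0.1380+0.2800  ⇒  S_min = 2137/4000 m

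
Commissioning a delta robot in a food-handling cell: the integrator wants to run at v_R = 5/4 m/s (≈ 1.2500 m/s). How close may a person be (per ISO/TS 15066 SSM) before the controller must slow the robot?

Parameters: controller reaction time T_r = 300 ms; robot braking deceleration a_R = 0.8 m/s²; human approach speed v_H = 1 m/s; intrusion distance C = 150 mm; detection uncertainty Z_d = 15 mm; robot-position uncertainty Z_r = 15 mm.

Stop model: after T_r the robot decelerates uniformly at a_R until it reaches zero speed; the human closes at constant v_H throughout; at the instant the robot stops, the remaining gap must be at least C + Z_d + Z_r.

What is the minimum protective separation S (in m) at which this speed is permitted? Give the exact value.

S_min = 10861/3200 m = 3.3941 m

braking lasts T_s = (5/4)/(4/5) = 1.5625 s
reaction-phase robot travel = 1.2500·0.3000 = 0.3750 m
robot under decel: 1.2500²/(2·0.8000) = 0.9766 m
human over T_r+T_s: 1.0000·(0.3000+1.5625) = 1.8625 m
margins: 0.1500+0.0150+0.0150 = 0.1800 m
S_min ≈ 0.3750+0.9766+1.8625+0.1800  ⇒  S_min = 10861/3200 m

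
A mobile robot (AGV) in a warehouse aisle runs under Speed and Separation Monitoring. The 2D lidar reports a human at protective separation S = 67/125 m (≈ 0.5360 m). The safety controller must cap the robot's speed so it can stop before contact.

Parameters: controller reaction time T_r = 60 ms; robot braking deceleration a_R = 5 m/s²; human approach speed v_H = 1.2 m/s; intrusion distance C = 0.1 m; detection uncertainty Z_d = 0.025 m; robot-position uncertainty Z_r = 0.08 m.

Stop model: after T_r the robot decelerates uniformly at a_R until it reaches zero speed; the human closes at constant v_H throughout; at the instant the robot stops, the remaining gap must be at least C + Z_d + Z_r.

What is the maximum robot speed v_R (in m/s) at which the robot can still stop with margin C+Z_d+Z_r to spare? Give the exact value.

collect terms ⇒ (1/10)·v_R² + (3/10)·v_R + (-259/1000) = 0
  disc = (3/10)² − 4·(1/10)·(-259/1000) = 121/625 ; √disc = 11/25
  v_R = (−(3/10) + 11/25) / (2·(1/10)) = 7/10 m/s
check:
stop time T_s = (7/10)/5 = 0.1400 s
robot covers v_R·T_r = 0.7000·0.0600 = 0.0420 m before braking
braking distance = 0.7000²/(2·5.0000) = 0.0490 m
person approaches 1.2000·(0.0600+0.1400) = 0.2400 m
residual clearance needed = 0.1000+0.0250+0.0800 = 0.2050 m
sum ≈ 0.0420+0.0490+0.2400+0.2050 ≈ 0.5360 m = S ✓

v_R_max = 7/10 m/s = 0.7000 m/s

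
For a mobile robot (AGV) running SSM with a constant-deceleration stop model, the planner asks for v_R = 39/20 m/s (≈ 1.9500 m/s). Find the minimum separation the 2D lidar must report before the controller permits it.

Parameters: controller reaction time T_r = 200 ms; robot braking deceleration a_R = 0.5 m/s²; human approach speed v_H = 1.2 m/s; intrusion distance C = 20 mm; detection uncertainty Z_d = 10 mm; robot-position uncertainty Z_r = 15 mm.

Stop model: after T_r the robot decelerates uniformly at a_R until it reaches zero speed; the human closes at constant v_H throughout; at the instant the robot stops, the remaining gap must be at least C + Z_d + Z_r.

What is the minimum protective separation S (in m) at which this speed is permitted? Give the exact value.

S_min = 3663/400 m = 9.1575 m

T_s = v_R/a_R = (39/20)/(1/2) = 3.9000 s
robot in T_r: 1.9500·0.2000 = 0.3900 m
robot under decel: 1.9500²/(2·0.5000) = 3.8025 m
human over T_r+T_s: 1.2000·(0.2000+3.9000) = 4.9200 m
C+Z_d+Z_r = 0.0200+0.0100+0.0150 = 0.0450 m
S_min ≈ 0.3900+3.8025+4.9200+0.0450  ⇒  S_min = 3663/400 m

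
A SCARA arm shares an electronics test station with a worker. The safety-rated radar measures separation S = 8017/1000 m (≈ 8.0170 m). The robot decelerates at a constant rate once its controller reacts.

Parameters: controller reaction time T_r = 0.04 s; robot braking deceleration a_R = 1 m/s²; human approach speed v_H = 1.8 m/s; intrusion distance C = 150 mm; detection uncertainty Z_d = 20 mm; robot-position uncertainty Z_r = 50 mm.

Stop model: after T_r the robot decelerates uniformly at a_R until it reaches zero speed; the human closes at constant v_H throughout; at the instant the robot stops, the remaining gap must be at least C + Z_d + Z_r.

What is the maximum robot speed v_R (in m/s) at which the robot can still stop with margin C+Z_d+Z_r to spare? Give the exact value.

v_R_max = 5/2 m/s = 2.5000 m/s

collect terms ⇒ (1/2)·v_R² + (46/25)·v_R + (-309/40) = 0
  disc = (46/25)² − 4·(1/2)·(-309/40) = 47089/2500 ; √disc = 217/50
  v_R = (−(46/25) + 217/50) / (2·(1/2)) = 5/2 m/s
check:
stop time T_s = (5/2)/1 = 2.5000 s
robot covers v_R·T_r = 2.5000·0.0400 = 0.1000 m before braking
robot covers 2.5000·2.5000 − ½·1.0000·2.5000² = 3.1250 m while stopping
human over T_r+T_s: 1.8000·(0.0400+2.5000) = 4.5720 m
residual clearance needed = 0.1500+0.0200+0.0500 = 0.2200 m
sum ≈ 0.1000+3.1250+4.5720+0.2200 ≈ 8.0170 m = S ✓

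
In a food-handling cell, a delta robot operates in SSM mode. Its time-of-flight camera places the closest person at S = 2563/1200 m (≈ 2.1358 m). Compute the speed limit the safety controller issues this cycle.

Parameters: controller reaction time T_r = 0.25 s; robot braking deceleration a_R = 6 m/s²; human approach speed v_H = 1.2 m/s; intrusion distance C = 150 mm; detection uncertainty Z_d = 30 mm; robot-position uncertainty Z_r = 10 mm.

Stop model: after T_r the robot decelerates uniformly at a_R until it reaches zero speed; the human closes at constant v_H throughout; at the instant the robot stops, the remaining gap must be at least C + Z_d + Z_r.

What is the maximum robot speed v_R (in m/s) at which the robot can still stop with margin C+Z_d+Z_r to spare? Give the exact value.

v_R_max = 5/2 m/s = 2.5000 m/s

collect terms ⇒ (1/12)·v_R² + (9/20)·v_R + (-79/48) = 0
  disc = (9/20)² − 4·(1/12)·(-79/48) = 169/225 ; √disc = 13/15
  v_R = (−(9/20) + 13/15) / (2·(1/12)) = 5/2 m/s
check:
braking lasts T_s = (5/2)/6 = 0.4167 s
reaction-phase robot travel = 2.5000·0.2500 = 0.6250 m
braking distance = 2.5000²/(2·6.0000) = 0.5208 m
human closes 1.2000·0.6667 = 0.8000 m
margins: 0.1500+0.0300+0.0100 = 0.1900 m
sum ≈ 0.6250+0.5208+0.8000+0.1900 ≈ 2.1358 m = S ✓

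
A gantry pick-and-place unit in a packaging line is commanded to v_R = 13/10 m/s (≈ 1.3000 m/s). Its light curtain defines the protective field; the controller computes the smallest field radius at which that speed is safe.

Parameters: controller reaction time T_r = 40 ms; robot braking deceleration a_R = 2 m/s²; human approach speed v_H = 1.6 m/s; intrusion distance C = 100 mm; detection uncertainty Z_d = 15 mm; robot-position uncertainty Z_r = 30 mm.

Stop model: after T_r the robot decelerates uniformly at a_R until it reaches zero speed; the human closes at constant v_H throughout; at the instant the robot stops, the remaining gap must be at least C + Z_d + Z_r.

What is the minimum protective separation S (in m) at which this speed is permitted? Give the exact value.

stop time T_s = (13/10)/2 = 0.6500 s
reaction-phase robot travel = 1.3000·0.0400 = 0.0520 m
braking distance = 1.3000²/(2·2.0000) = 0.4225 m
person approaches 1.6000·(0.0400+0.6500) = 1.1040 m
margins: 0.1000+0.0150+0.0300 = 0.1450 m
S_min ≈ 0.0520+0.4225+1.1040+0.1450  ⇒  S_min = 3447/2000 m

S_min = 3447/2000 m = 1.7235 m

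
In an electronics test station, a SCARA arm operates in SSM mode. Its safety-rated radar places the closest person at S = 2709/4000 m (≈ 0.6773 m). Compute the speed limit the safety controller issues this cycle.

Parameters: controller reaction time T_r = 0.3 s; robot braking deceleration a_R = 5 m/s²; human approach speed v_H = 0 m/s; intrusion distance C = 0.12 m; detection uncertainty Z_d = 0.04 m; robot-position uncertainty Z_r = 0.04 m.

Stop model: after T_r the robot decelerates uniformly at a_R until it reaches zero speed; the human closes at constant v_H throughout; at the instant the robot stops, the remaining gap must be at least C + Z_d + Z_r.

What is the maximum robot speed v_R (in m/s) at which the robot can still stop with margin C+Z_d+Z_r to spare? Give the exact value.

collect terms ⇒ (1/10)·v_R² + (3/10)·v_R + (-1909/4000) = 0
  disc = (3/10)² − 4·(1/10)·(-1909/4000) = 2809/10000 ; √disc = 53/100
  v_R = (−(3/10) + 53/100) / (2·(1/10)) = 23/20 m/s
check:
T_s = v_R/a_R = (23/20)/5 = 0.2300 s
robot in T_r: 1.1500·0.3000 = 0.3450 m
robot covers 1.1500·0.2300 − ½·5.0000·0.2300² = 0.1323 m while stopping
human over T_r+T_s: 0.0000·(0.3000+0.2300) = 0.0000 m
margins: 0.1200+0.0400+0.0400 = 0.2000 m
sum ≈ 0.3450+0.1323+0.0000+0.2000 ≈ 0.6773 m = S ✓

v_R_max = 23/20 m/s = 1.1500 m/s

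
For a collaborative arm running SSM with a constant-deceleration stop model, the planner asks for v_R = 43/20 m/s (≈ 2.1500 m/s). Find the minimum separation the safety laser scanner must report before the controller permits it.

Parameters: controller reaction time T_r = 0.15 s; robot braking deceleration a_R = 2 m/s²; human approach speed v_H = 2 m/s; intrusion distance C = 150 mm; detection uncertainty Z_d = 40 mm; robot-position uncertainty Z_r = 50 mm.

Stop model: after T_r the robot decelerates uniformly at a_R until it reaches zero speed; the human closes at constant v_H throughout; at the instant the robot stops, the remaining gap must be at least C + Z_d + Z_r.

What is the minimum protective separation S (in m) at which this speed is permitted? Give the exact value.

S_min = 6669/1600 m = 4.1681 m

T_s = v_R/a_R = (43/20)/2 = 1.0750 s
reaction-phase robot travel = 2.1500·0.1500 = 0.3225 m
robot covers 2.1500·1.0750 − ½·2.0000·1.0750² = 1.1556 m while stopping
person approaches 2.0000·(0.1500+1.0750) = 2.4500 m
margins: 0.1500+0.0400+0.0500 = 0.2400 m
S_min ≈ 0.3225+1.1556+2.4500+0.2400  ⇒  S_min = 6669/1600 m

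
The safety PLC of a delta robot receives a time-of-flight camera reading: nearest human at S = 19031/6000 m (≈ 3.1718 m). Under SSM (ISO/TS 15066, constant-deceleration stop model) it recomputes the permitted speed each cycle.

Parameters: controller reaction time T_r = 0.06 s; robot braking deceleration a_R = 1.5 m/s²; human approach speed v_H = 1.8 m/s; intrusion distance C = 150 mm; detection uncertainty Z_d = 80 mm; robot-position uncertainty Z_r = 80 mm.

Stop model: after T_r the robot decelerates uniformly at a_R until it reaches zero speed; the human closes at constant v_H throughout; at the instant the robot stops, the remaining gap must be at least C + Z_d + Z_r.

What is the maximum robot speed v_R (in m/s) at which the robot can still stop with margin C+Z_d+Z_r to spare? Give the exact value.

collect terms ⇒ (1/3)·v_R² + (63/50)·v_R + (-16523/6000) = 0
  disc = (63/50)² − 4·(1/3)·(-16523/6000) = 29584/5625 ; √disc = 172/75
  v_R = (−(63/50) + 172/75) / (2·(1/3)) = 31/20 m/s
check:
braking lasts T_s = (31/20)/(3/2) = 1.0333 s
robot covers v_R·T_r = 1.5500·0.0600 = 0.0930 m before braking
robot under decel: 1.5500²/(2·1.5000) = 0.8008 m
human over T_r+T_s: 1.8000·(0.0600+1.0333) = 1.9680 m
C+Z_d+Z_r = 0.1500+0.0800+0.0800 = 0.3100 m
sum ≈ 0.0930+0.8008+1.9680+0.3100 ≈ 3.1718 m = S ✓

v_R_max = 31/20 m/s = 1.5500 m/s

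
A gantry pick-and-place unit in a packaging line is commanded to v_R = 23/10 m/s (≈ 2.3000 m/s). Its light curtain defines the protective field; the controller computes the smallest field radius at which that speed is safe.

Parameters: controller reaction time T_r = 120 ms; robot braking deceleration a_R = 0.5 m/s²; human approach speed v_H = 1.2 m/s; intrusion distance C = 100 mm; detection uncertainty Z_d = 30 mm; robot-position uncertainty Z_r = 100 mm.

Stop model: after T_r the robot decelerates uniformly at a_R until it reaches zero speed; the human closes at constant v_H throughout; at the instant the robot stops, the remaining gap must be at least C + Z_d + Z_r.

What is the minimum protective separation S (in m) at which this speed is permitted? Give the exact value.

braking lasts T_s = (23/10)/(1/2) = 4.6000 s
reaction-phase robot travel = 2.3000·0.1200 = 0.2760 m
robot covers 2.3000·4.6000 − ½·0.5000·4.6000² = 5.2900 m while stopping
human closes 1.2000·4.7200 = 5.6640 m
C+Z_d+Z_r = 0.1000+0.0300+0.1000 = 0.2300 m
S_min ≈ 0.2760+5.2900+5.6640+0.2300  ⇒  S_min = 573/50 m

S_min = 573/50 m = 11.4600 m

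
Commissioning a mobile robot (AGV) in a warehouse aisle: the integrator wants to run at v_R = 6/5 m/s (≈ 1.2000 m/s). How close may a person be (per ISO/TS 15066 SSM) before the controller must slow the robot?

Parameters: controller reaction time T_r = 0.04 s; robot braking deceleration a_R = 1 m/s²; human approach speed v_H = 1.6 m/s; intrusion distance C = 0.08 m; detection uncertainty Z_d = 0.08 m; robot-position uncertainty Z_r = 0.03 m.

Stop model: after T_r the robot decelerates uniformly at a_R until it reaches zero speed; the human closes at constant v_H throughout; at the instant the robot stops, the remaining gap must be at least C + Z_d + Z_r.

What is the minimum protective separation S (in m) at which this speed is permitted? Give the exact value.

S_min = 1471/500 m = 2.9420 m

braking lasts T_s = (6/5)/1 = 1.2000 s
robot in T_r: 1.2000·0.0400 = 0.0480 m
robot covers 1.2000·1.2000 − ½·1.0000·1.2000² = 0.7200 m while stopping
human closes 1.6000·1.2400 = 1.9840 m
residual clearance needed = 0.0800+0.0800+0.0300 = 0.1900 m
S_min ≈ 0.0480+0.7200+1.9840+0.1900  ⇒  S_min = 1471/500 m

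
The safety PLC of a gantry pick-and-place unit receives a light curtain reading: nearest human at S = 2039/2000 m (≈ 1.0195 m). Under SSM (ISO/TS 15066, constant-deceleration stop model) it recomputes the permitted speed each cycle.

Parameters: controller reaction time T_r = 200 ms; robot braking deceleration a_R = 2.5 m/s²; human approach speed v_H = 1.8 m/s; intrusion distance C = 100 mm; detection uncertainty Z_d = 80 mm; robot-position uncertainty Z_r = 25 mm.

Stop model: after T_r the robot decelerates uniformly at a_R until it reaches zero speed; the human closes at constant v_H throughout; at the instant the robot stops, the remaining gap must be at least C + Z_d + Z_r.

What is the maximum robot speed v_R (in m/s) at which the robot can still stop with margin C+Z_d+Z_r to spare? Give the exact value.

at the boundary: (1/5)·v² + (23/25)·v + (-909/2000) = 0
  disc = (23/25)² − 4·(1/5)·(-909/2000) = 121/100 ; √disc = 11/10
  v_R = (−(23/25) + 11/10) / (2·(1/5)) = 9/20 m/s
check:
T_s = v_R/a_R = (9/20)/(5/2) = 0.1800 s
robot in T_r: 0.4500·0.2000 = 0.0900 m
robot covers 0.4500·0.1800 − ½·2.5000·0.1800² = 0.0405 m while stopping
human closes 1.8000·0.3800 = 0.6840 m
C+Z_d+Z_r = 0.1000+0.0800+0.0250 = 0.2050 m
sum ≈ 0.0900+0.0405+0.6840+0.2050 ≈ 1.0195 m = S ✓

v_R_max = 9/20 m/s = 0.4500 m/s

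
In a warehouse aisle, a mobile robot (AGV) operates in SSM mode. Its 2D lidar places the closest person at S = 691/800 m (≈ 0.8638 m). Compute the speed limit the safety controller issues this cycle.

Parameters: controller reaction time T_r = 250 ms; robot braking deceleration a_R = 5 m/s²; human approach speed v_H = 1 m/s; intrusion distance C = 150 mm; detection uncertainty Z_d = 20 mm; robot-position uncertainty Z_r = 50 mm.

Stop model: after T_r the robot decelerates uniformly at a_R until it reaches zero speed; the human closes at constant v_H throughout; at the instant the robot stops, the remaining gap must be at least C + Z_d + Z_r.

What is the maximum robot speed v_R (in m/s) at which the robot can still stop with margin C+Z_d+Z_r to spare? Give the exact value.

quadratic (1/10)·v² + (9/20)·v + (-63/160) = 0
  disc = (9/20)² − 4·(1/10)·(-63/160) = 9/25 ; √disc = 3/5
  v_R = (−(9/20) + 3/5) / (2·(1/10)) = 3/4 m/s
check:
stop time T_s = (3/4)/5 = 0.1500 s
robot in T_r: 0.7500·0.2500 = 0.1875 m
robot covers 0.7500·0.1500 − ½·5.0000·0.1500² = 0.0563 m while stopping
human closes 1.0000·0.4000 = 0.4000 m
C+Z_d+Z_r = 0.1500+0.0200+0.0500 = 0.2200 m
sum ≈ 0.1875+0.0563+0.4000+0.2200 ≈ 0.8638 m = S ✓

v_R_max = 3/4 m/s = 0.7500 m/s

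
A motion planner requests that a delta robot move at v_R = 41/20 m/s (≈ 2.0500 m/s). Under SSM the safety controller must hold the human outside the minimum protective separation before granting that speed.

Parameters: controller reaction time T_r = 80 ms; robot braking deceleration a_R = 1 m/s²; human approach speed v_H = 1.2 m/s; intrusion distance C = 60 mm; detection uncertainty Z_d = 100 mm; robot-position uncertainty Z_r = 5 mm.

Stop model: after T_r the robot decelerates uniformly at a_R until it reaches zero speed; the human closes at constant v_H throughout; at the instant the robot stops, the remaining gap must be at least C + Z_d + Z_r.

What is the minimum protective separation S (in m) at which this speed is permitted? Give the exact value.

T_s = v_R/a_R = (41/20)/1 = 2.0500 s
robot in T_r: 2.0500·0.0800 = 0.1640 m
robot under decel: 2.0500²/(2·1.0000) = 2.1012 m
person approaches 1.2000·(0.0800+2.0500) = 2.5560 m
residual clearance needed = 0.0600+0.1000+0.0050 = 0.1650 m
S_min ≈ 0.1640+2.1012+2.5560+0.1650  ⇒  S_min = 3989/800 m

S_min = 3989/800 m = 4.9863 m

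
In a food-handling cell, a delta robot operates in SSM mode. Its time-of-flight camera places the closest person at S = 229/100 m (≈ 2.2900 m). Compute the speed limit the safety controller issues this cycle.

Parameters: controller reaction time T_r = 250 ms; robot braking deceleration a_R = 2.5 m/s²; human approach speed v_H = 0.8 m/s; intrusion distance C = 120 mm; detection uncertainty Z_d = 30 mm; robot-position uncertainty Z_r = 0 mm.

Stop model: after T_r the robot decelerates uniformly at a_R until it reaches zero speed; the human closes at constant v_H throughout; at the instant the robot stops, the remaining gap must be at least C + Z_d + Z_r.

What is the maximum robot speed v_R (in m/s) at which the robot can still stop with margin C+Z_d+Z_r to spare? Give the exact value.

v_R_max = 2 m/s = 2.0000 m/s

collect terms ⇒ (1/5)·v_R² + (57/100)·v_R + (-97/50) = 0
  disc = (57/100)² − 4·(1/5)·(-97/50) = 18769/10000 ; √disc = 137/100
  v_R = (−(57/100) + 137/100) / (2·(1/5)) = 2 m/s
check:
braking lasts T_s = 2/(5/2) = 0.8000 s
reaction-phase robot travel = 2.0000·0.2500 = 0.5000 m
robot covers 2.0000·0.8000 − ½·2.5000·0.8000² = 0.8000 m while stopping
person approaches 0.8000·(0.2500+0.8000) = 0.8400 m
margins: 0.1200+0.0300+0.0000 = 0.1500 m
sum ≈ 0.5000+0.8000+0.8400+0.1500 ≈ 2.2900 m = S ✓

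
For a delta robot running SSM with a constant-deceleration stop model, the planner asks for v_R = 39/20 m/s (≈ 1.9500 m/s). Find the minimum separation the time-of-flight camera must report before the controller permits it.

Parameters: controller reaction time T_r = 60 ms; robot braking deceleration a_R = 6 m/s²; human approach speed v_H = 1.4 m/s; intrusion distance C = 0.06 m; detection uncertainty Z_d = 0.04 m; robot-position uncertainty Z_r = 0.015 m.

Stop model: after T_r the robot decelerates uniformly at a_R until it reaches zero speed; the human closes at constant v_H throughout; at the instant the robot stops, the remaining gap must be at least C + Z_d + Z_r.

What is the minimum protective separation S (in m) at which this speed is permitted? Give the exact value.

braking lasts T_s = (39/20)/6 = 0.3250 s
robot covers v_R·T_r = 1.9500·0.0600 = 0.1170 m before braking
robot covers 1.9500·0.3250 − ½·6.0000·0.3250² = 0.3169 m while stopping
human over T_r+T_s: 1.4000·(0.0600+0.3250) = 0.5390 m
residual clearance needed = 0.0600+0.0400+0.0150 = 0.1150 m
S_min ≈ 0.1170+0.3169+0.5390+0.1150  ⇒  S_min = 8703/8000 m

S_min = 8703/8000 m = 1.0879 m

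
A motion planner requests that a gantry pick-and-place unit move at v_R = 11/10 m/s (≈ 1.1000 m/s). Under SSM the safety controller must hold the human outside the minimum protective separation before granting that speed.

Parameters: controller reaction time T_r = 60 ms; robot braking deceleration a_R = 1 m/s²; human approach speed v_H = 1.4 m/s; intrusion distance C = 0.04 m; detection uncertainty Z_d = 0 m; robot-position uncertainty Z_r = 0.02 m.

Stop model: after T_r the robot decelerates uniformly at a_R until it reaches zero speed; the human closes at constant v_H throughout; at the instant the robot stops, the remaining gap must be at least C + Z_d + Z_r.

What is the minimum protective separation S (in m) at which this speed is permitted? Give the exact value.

S_min = 471/200 m = 2.3550 m

braking lasts T_s = (11/10)/1 = 1.1000 s
robot covers v_R·T_r = 1.1000·0.0600 = 0.0660 m before braking
robot under decel: 1.1000²/(2·1.0000) = 0.6050 m
human over T_r+T_s: 1.4000·(0.0600+1.1000) = 1.6240 m
C+Z_d+Z_r = 0.0400+0.0000+0.0200 = 0.0600 m
S_min ≈ 0.0660+0.6050+1.6240+0.0600  ⇒  S_min = 471/200 m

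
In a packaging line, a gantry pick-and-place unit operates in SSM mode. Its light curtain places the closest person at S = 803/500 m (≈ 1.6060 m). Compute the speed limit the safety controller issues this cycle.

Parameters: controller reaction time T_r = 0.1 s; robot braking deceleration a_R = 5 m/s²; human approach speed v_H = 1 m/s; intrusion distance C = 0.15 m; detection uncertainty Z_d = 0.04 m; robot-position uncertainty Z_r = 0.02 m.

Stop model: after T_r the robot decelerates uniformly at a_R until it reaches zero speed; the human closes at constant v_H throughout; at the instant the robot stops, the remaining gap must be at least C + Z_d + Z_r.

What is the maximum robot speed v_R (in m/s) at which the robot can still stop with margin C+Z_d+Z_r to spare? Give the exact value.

collect terms ⇒ (1/10)·v_R² + (3/10)·v_R + (-162/125) = 0
  disc = (3/10)² − 4·(1/10)·(-162/125) = 1521/2500 ; √disc = 39/50
  v_R = (−(3/10) + 39/50) / (2·(1/10)) = 12/5 m/s
check:
braking lasts T_s = (12/5)/5 = 0.4800 s
robot covers v_R·T_r = 2.4000·0.1000 = 0.2400 m before braking
robot covers 2.4000·0.4800 − ½·5.0000·0.4800² = 0.5760 m while stopping
person approaches 1.0000·(0.1000+0.4800) = 0.5800 m
margins: 0.1500+0.0400+0.0200 = 0.2100 m
sum ≈ 0.2400+0.5760+0.5800+0.2100 ≈ 1.6060 m = S ✓

v_R_max = 12/5 m/s = 2.4000 m/s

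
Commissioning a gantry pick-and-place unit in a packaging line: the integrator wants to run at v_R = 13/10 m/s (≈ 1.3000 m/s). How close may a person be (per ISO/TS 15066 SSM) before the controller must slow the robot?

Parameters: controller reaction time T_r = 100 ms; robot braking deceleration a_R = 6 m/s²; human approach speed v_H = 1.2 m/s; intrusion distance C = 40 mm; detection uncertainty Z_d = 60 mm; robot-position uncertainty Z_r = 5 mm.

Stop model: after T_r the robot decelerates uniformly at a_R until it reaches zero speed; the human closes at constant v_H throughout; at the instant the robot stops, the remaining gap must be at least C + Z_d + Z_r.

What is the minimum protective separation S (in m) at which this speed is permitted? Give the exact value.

S_min = 907/1200 m = 0.7558 m

T_s = v_R/a_R = (13/10)/6 = 0.2167 s
reaction-phase robot travel = 1.3000·0.1000 = 0.1300 m
robot under decel: 1.3000²/(2·6.0000) = 0.1408 m
human over T_r+T_s: 1.2000·(0.1000+0.2167) = 0.3800 m
residual clearance needed = 0.0400+0.0600+0.0050 = 0.1050 m
S_min ≈ 0.1300+0.1408+0.3800+0.1050  ⇒  S_min = 907/1200 m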